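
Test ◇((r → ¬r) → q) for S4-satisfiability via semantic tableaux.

Yes, satisfiable

1. ◇((r → ¬r) → q), 0
2. (r → ¬r) → q, 1
3. q, 1
Accessibility: 0R0, 0R1, 1R1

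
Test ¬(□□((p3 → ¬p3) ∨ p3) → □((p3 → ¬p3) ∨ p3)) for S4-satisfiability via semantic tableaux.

No, unsatisfiable

1. ¬(□□((p3 → ¬p3) ∨ p3) → □((p3 → ¬p3) ∨ p3)), 0
2. □□((p3 → ¬p3) ∨ p3), 0
3. ¬□((p3 → ¬p3) ∨ p3), 0
4. □((p3 → ¬p3) ∨ p3), 0
5. (p3 → ¬p3) ∨ p3, 0
6. p3 → ¬p3, 0
7. ¬p3, 0
8. ¬((p3 → ¬p3) ∨ p3), 1
9. ¬(p3 → ¬p3), 1
10. ¬p3, 1
11. p3, 1
Accessibility: 0R0, 0R1, 1R1
Branch closes: p3 and ¬p3 both at 1.
All branches of the tableau close; one closing branch shown above.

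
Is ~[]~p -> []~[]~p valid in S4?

No, not valid

Tableau for the negation ~(~[]~p -> []~[]~p):
1. ~(~[]~p -> []~[]~p), u
2. ~[]~p, u
3. ~[]~[]~p, u
4. p, v
5. []~p, w
6. ~p, w
Accessibility: uRu, uRv, uRw, vRv, wRw
The negation has an open branch (countermodel exists).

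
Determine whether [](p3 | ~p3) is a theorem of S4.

Tableau for the negation ~[](p3 | ~p3):
1. ~[](p3 | ~p3), w0
2. ~(p3 | ~p3), w1   [~[]-rule on 1: fresh world w1, w0Rw1]
3. ~p3, w1   [~|-rule on 2]
4. p3, w1   [~|-rule on 2]
Accessibility: w0Rw0, w0Rw1, w1Rw1
Branch closes: p3 and ~p3 both at w1.
Every branch of the negation's tableau closes; the branch above is one of them.

Valid in S4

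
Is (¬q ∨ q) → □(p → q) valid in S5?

Tableau for the negation ¬((¬q ∨ q) → □(p → q)):
1. ¬((¬q ∨ q) → □(p → q)), w0
2. ¬q ∨ q, w0
3. ¬□(p → q), w0
4. q, w0
5. ¬(p → q), w1
6. p, w1
7. ¬q, w1
Accessibility: w0Rw0, w0Rw1, w1Rw0, w1Rw1
The negation has an open branch (countermodel exists).

Not valid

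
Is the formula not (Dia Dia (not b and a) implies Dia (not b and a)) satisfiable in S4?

Unsatisfiable

1. not (Dia Dia (not b and a) implies Dia (not b and a)), u
2. Dia Dia (not b and a), u
3. not Dia (not b and a), u
4. not (not b and a), u
5. not a, u
6. Dia (not b and a), v
7. not (not b and a), v
8. not a, v
9. not b and a, w
10. not b, w
11. a, w
12. not (not b and a), w
13. not a, w
Accessibility: uRu, uRv, uRw, vRv, vRw, wRw
Branch closes: a and not a both at w.
All branches of the tableau close; one closing branch shown above.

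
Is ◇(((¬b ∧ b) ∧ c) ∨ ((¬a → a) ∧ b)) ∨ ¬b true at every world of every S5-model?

Tableau for the negation ¬(◇(((¬b ∧ b) ∧ c) ∨ ((¬a → a) ∧ b)) ∨ ¬b):
1. ¬(◇(((¬b ∧ b) ∧ c) ∨ ((¬a → a) ∧ b)) ∨ ¬b), u
2. ¬◇(((¬b ∧ b) ∧ c) ∨ ((¬a → a) ∧ b)), u
3. b, u
4. ¬(((¬b ∧ b) ∧ c) ∨ ((¬a → a) ∧ b)), u
5. ¬((¬b ∧ b) ∧ c), u
6. ¬((¬a → a) ∧ b), u
7. ¬c, u
8. ¬(¬a → a), u
9. ¬a, u
Accessibility: uRu
The negation has an open branch (countermodel exists).

No, not valid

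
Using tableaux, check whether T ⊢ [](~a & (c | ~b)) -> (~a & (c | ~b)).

Tableau for the negation ~([](~a & (c | ~b)) -> (~a & (c | ~b))):
1. ~([](~a & (c | ~b)) -> (~a & (c | ~b))), u
2. [](~a & (c | ~b)), u
3. ~(~a & (c | ~b)), u
4. ~a & (c | ~b), u
5. ~a, u
6. c | ~b, u
7. ~(c | ~b), u
8. ~c, u
9. b, u
10. ~b, u
Accessibility: uRu
Branch closes: b and ~b both at u.
All branches of the negation close; one closing branch shown above.

Valid in T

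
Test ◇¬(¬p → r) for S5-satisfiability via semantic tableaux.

Yes, satisfiable

1. ◇¬(¬p → r), w0
2. ¬(¬p → r), w1
3. ¬p, w1
4. ¬r, w1
Accessibility: w0Rw0, w0Rw1, w1Rw0, w1Rw1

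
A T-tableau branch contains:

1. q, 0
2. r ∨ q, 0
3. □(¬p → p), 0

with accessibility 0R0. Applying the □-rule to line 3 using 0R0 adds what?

¬p → p, 0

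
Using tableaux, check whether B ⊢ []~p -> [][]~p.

Not valid

Tableau for the negation ~([]~p -> [][]~p):
1. ~([]~p -> [][]~p), u
2. []~p, u   [~->-rule on 1]
3. ~[][]~p, u   [~->-rule on 1]
4. ~p, u   [[]-rule on 2 via uRu]
5. ~[]~p, v   [~[]-rule on 3: fresh world v, uRv]
6. ~p, v   [[]-rule on 2 via uRv]
7. p, w   [~[]-rule on 5: fresh world w, vRw]
Accessibility: uRu, uRv, vRu, vRv, vRw, wRv, wRw
The negation has an open branch (countermodel exists).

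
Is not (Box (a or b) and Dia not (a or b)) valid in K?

Tableau for the negation Box (a or b) and Dia not (a or b):
1. Box (a or b) and Dia not (a or b), u
2. Box (a or b), u
3. Dia not (a or b), u
4. not (a or b), v
5. not a, v
6. not b, v
7. a or b, v
8. b, v
Accessibility: uRv
Branch closes: b and not b both at v.
All branches of the negation close; one closing branch shown above.

Yes, valid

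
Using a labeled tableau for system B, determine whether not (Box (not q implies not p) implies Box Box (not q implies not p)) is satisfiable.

1. not (Box (not q implies not p) implies Box Box (not q implies not p)), u
2. Box (not q implies not p), u   [neg-implies-rule on 1]
3. not Box Box (not q implies not p), u   [neg-implies-rule on 1]
4. not q implies not p, u   [Box-rule on 2 via uRu]
5. not p, u   [implies-rule on 4 (branches; this branch)]
6. not Box (not q implies not p), v   [neg-Box-rule on 3: fresh world v, uRv]
7. not q implies not p, v   [Box-rule on 2 via uRv]
8. not p, v   [implies-rule on 7 (branches; this branch)]
9. not (not q implies not p), w   [neg-Box-rule on 6: fresh world w, vRw]
10. not q, w   [neg-implies-rule on 9]
11. p, w   [neg-implies-rule on 9]
Accessibility: uRu, uRv, vRu, vRv, vRw, wRv, wRw

Satisfiable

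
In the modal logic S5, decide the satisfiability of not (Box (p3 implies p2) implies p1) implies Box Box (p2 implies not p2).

Satisfiable (open branch found)

1. not (Box (p3 implies p2) implies p1) implies Box Box (p2 implies not p2), 0
2. Box Box (p2 implies not p2), 0
3. Box (p2 implies not p2), 0
4. p2 implies not p2, 0
5. not p2, 0
Accessibility: 0R0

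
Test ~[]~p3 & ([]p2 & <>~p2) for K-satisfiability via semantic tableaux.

1. ~[]~p3 & ([]p2 & <>~p2), w0
2. ~[]~p3, w0
3. []p2 & <>~p2, w0
4. []p2, w0
5. <>~p2, w0
6. p3, w1
7. p2, w1
8. ~p2, w2
9. p2, w2
Accessibility: w0Rw1, w0Rw2
Branch closes: p2 and ~p2 both at w2.
All branches of the tableau close; one closing branch shown above.

Unsatisfiable (every branch closes)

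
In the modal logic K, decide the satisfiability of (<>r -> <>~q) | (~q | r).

Satisfiable (open branch found)

1. (<>r -> <>~q) | (~q | r), 0
2. ~q | r, 0
3. r, 0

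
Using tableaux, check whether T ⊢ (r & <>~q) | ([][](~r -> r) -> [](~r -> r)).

Tableau for the negation ~((r & <>~q) | ([][](~r -> r) -> [](~r -> r))):
1. ~((r & <>~q) | ([][](~r -> r) -> [](~r -> r))), 0
2. ~(r & <>~q), 0
3. ~([][](~r -> r) -> [](~r -> r)), 0
4. [][](~r -> r), 0
5. ~[](~r -> r), 0
6. [](~r -> r), 0
7. ~r -> r, 0
8. ~<>~q, 0
9. q, 0
10. r, 0
11. ~(~r -> r), 1
12. ~r, 1
13. [](~r -> r), 1
14. ~r -> r, 1
15. q, 1
16. r, 1
Accessibility: 0R0, 0R1, 1R1
Branch closes: r and ~r both at 1.
Every branch of the negation's tableau closes; the branch above is one of them.

Valid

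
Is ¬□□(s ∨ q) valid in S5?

Tableau for the negation □□(s ∨ q):
1. □□(s ∨ q), 0
2. □(s ∨ q), 0
3. s ∨ q, 0
4. q, 0
Accessibility: 0R0
The negation has an open branch (countermodel exists).

No, not valid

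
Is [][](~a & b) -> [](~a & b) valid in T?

Valid in T

Tableau for the negation ~([][](~a & b) -> [](~a & b)):
1. ~([][](~a & b) -> [](~a & b)), w0
2. [][](~a & b), w0
3. ~[](~a & b), w0
4. [](~a & b), w0
5. ~a & b, w0
6. ~a, w0
7. b, w0
8. ~(~a & b), w1
9. [](~a & b), w1
10. ~a & b, w1
11. ~a, w1
12. b, w1
13. ~b, w1
Accessibility: w0Rw0, w0Rw1, w1Rw1
Branch closes: b and ~b both at w1.
Every branch of the negation's tableau closes; the branch above is one of them.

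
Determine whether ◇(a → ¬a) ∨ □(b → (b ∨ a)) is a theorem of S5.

Valid in S5

Tableau for the negation ¬(◇(a → ¬a) ∨ □(b → (b ∨ a))):
1. ¬(◇(a → ¬a) ∨ □(b → (b ∨ a))), u
2. ¬◇(a → ¬a), u
3. ¬□(b → (b ∨ a)), u
4. ¬(a → ¬a), u
5. a, u
6. ¬(b → (b ∨ a)), v
7. b, v
8. ¬(b ∨ a), v
9. ¬b, v
10. ¬a, v
Accessibility: uRu, uRv, vRu, vRv
Branch closes: b and ¬b both at v.
Every branch of the negation's tableau closes; the branch above is one of them.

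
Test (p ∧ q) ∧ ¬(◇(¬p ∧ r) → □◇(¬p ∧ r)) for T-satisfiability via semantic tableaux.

Satisfiable

1. (p ∧ q) ∧ ¬(◇(¬p ∧ r) → □◇(¬p ∧ r)), u
2. p ∧ q, u
3. ¬(◇(¬p ∧ r) → □◇(¬p ∧ r)), u
4. p, u
5. q, u
6. ◇(¬p ∧ r), u
7. ¬□◇(¬p ∧ r), u
8. ¬p ∧ r, v
9. ¬p, v
10. r, v
11. ¬◇(¬p ∧ r), w
12. ¬(¬p ∧ r), w
13. ¬r, w
Accessibility: uRu, uRv, uRw, vRv, wRw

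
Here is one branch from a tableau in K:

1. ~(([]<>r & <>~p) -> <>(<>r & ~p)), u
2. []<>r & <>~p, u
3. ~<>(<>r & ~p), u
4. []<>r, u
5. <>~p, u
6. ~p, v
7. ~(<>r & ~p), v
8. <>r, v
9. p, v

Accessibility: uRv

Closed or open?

Both p and ~p appear at v.

Closed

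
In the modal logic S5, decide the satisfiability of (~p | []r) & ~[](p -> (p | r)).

No, unsatisfiable

1. (~p | []r) & ~[](p -> (p | r)), w0
2. ~p | []r, w0
3. ~[](p -> (p | r)), w0
4. []r, w0
5. r, w0
6. ~(p -> (p | r)), w1
7. p, w1
8. ~(p | r), w1
9. ~p, w1
10. ~r, w1
Accessibility: w0Rw0, w0Rw1, w1Rw0, w1Rw1
Branch closes: p and ~p both at w1.
Every branch closes; the branch above is one of them.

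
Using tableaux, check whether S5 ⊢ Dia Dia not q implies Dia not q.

Tableau for the negation not (Dia Dia not q implies Dia not q):
1. not (Dia Dia not q implies Dia not q), 0
2. Dia Dia not q, 0   [neg-implies-rule on 1]
3. not Dia not q, 0   [neg-implies-rule on 1]
4. q, 0   [neg-Dia-rule on 3 via 0R0]
5. Dia not q, 1   [Dia-rule on 2: fresh world 1, 0R1]
6. q, 1   [neg-Dia-rule on 3 via 0R1]
7. not q, 2   [Dia-rule on 5: fresh world 2, 1R2]
8. q, 2   [neg-Dia-rule on 3 via 0R2]
Accessibility: 0R0, 0R1, 0R2, 1R0, 1R1, 1R2, 2R0, 2R1, 2R2
Branch closes: q and not q both at 2.
Every branch of the negation's tableau closes; the branch above is one of them.

Valid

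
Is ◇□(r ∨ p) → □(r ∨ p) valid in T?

Tableau for the negation ¬(◇□(r ∨ p) → □(r ∨ p)):
1. ¬(◇□(r ∨ p) → □(r ∨ p)), u
2. ◇□(r ∨ p), u
3. ¬□(r ∨ p), u
4. □(r ∨ p), v
5. r ∨ p, v
6. p, v
7. ¬(r ∨ p), w
8. ¬r, w
9. ¬p, w
Accessibility: uRu, uRv, uRw, vRv, wRw
The negation has an open branch (countermodel exists).

No, not valid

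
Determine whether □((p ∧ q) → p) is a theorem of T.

Valid

Tableau for the negation ¬□((p ∧ q) → p):
1. ¬□((p ∧ q) → p), u
2. ¬((p ∧ q) → p), v
3. p ∧ q, v
4. ¬p, v
5. p, v
6. q, v
Accessibility: uRu, uRv, vRv
Branch closes: p and ¬p both at v.
All branches of the negation close; one closing branch shown above.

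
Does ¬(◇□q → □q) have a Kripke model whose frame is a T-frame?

Satisfiable

1. ¬(◇□q → □q), w0
2. ◇□q, w0
3. ¬□q, w0
4. □q, w1
5. q, w1
6. ¬q, w2
Accessibility: w0Rw0, w0Rw1, w0Rw2, w1Rw1, w2Rw2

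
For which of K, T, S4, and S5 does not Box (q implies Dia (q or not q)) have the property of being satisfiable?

K-tableau for the formula:
1. not Box (q implies Dia (q or not q)), w0
2. not (q implies Dia (q or not q)), w1   [neg-Box-rule on 1: fresh world w1, w0Rw1]
3. q, w1   [neg-implies-rule on 2]
4. not Dia (q or not q), w1   [neg-implies-rule on 2]
Accessibility: w0Rw1
Complete open branch: satisfiable in K.
T-tableau for the formula:
1. not Box (q implies Dia (q or not q)), w0
2. not (q implies Dia (q or not q)), w1   [neg-Box-rule on 1: fresh world w1, w0Rw1]
3. q, w1   [neg-implies-rule on 2]
4. not Dia (q or not q), w1   [neg-implies-rule on 2]
5. not (q or not q), w1   [neg-Dia-rule on 4 via w1Rw1]
6. not q, w1   [neg-or-rule on 5]
Accessibility: w0Rw0, w0Rw1, w1Rw1
Branch closes: q and not q both at w1.
Every branch closes (one shown): unsatisfiable in T, hence also in S4, S5 (every S4/S5-frame is a T-frame).

K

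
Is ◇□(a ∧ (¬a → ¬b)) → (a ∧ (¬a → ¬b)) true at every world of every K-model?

Invalid (countermodel exists)

Tableau for the negation ¬(◇□(a ∧ (¬a → ¬b)) → (a ∧ (¬a → ¬b))):
1. ¬(◇□(a ∧ (¬a → ¬b)) → (a ∧ (¬a → ¬b))), 0
2. ◇□(a ∧ (¬a → ¬b)), 0
3. ¬(a ∧ (¬a → ¬b)), 0
4. ¬(¬a → ¬b), 0
5. ¬a, 0
6. b, 0
7. □(a ∧ (¬a → ¬b)), 1
Accessibility: 0R1
The negation has an open branch (countermodel exists).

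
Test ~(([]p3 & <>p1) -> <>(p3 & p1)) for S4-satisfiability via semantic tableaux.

No, unsatisfiable

1. ~(([]p3 & <>p1) -> <>(p3 & p1)), w0
2. []p3 & <>p1, w0
3. ~<>(p3 & p1), w0
4. []p3, w0
5. <>p1, w0
6. ~(p3 & p1), w0
7. p3, w0
8. ~p1, w0
9. p1, w1
10. ~(p3 & p1), w1
11. p3, w1
12. ~p1, w1
Accessibility: w0Rw0, w0Rw1, w1Rw1
Branch closes: p1 and ~p1 both at w1.
Every branch closes; the branch above is one of them.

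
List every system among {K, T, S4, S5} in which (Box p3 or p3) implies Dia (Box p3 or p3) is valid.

K-tableau for the negation not ((Box p3 or p3) implies Dia (Box p3 or p3)):
1. not ((Box p3 or p3) implies Dia (Box p3 or p3)), 0
2. Box p3 or p3, 0
3. not Dia (Box p3 or p3), 0
4. p3, 0
Complete open branch: countermodel on a K-frame, so not valid in K.
T-tableau for the negation not ((Box p3 or p3) implies Dia (Box p3 or p3)):
1. not ((Box p3 or p3) implies Dia (Box p3 or p3)), 0
2. Box p3 or p3, 0
3. not Dia (Box p3 or p3), 0
4. not (Box p3 or p3), 0
5. not Box p3, 0
6. not p3, 0
7. Box p3, 0
8. p3, 0
Accessibility: 0R0
Branch closes: p3 and not p3 both at 0.
Every branch closes (one shown): valid in T, hence also in S4, S5 (every theorem of T is a theorem of S4 and S5).

T, S4, S5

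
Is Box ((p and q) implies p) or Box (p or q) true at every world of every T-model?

Tableau for the negation not (Box ((p and q) implies p) or Box (p or q)):
1. not (Box ((p and q) implies p) or Box (p or q)), 0
2. not Box ((p and q) implies p), 0
3. not Box (p or q), 0
4. not ((p and q) implies p), 1
5. p and q, 1
6. not p, 1
7. p, 1
8. q, 1
Accessibility: 0R0, 0R1, 1R1
Branch closes: p and not p both at 1.
All branches of the negation close; one closing branch shown above.

Valid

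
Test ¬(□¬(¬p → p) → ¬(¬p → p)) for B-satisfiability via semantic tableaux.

Unsatisfiable

1. ¬(□¬(¬p → p) → ¬(¬p → p)), u
2. □¬(¬p → p), u   [¬→-rule on 1]
3. ¬p → p, u   [¬→-rule on 1]
4. ¬(¬p → p), u   [□-rule on 2 via uRu]
5. ¬p, u   [¬→-rule on 4]
6. p, u   [→-rule on 3 (branches; this branch)]
Accessibility: uRu
Branch closes: p and ¬p both at u.
(One branch shown.) All branches close.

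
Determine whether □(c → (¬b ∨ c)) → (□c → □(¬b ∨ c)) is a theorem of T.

Valid

Tableau for the negation ¬(□(c → (¬b ∨ c)) → (□c → □(¬b ∨ c))):
1. ¬(□(c → (¬b ∨ c)) → (□c → □(¬b ∨ c))), 0
2. □(c → (¬b ∨ c)), 0
3. ¬(□c → □(¬b ∨ c)), 0
4. □c, 0
5. ¬□(¬b ∨ c), 0
6. c → (¬b ∨ c), 0
7. c, 0
8. ¬b ∨ c, 0
9. ¬(¬b ∨ c), 1
10. b, 1
11. ¬c, 1
12. c → (¬b ∨ c), 1
13. c, 1
Accessibility: 0R0, 0R1, 1R1
Branch closes: c and ¬c both at 1.
All branches of the negation close; one closing branch shown above.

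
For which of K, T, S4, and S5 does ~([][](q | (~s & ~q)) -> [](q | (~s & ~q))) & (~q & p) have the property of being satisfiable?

K

T-tableau for the formula:
1. ~([][](q | (~s & ~q)) -> [](q | (~s & ~q))) & (~q & p), 0
2. ~([][](q | (~s & ~q)) -> [](q | (~s & ~q))), 0
3. ~q & p, 0
4. [][](q | (~s & ~q)), 0
5. ~[](q | (~s & ~q)), 0
6. ~q, 0
7. p, 0
8. [](q | (~s & ~q)), 0
9. q | (~s & ~q), 0
10. ~s & ~q, 0
11. ~s, 0
12. ~(q | (~s & ~q)), 1
13. ~q, 1
14. ~(~s & ~q), 1
15. [](q | (~s & ~q)), 1
16. q | (~s & ~q), 1
17. s, 1
18. ~s & ~q, 1
19. ~s, 1
Accessibility: 0R0, 0R1, 1R1
Branch closes: s and ~s both at 1.
Every branch closes (one shown): unsatisfiable in T, hence also in S4, S5 (every S4/S5-frame is a T-frame).
K-tableau for the formula:
1. ~([][](q | (~s & ~q)) -> [](q | (~s & ~q))) & (~q & p), 0
2. ~([][](q | (~s & ~q)) -> [](q | (~s & ~q))), 0
3. ~q & p, 0
4. [][](q | (~s & ~q)), 0
5. ~[](q | (~s & ~q)), 0
6. ~q, 0
7. p, 0
8. ~(q | (~s & ~q)), 1
9. ~q, 1
10. ~(~s & ~q), 1
11. [](q | (~s & ~q)), 1
12. s, 1
Accessibility: 0R1
Complete open branch: satisfiable in K.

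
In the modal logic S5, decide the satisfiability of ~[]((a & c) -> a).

Unsatisfiable (every branch closes)

1. ~[]((a & c) -> a), u
2. ~((a & c) -> a), v
3. a & c, v
4. ~a, v
5. a, v
6. c, v
Accessibility: uRu, uRv, vRu, vRv
Branch closes: a and ~a both at v.
All branches of the tableau close; one closing branch shown above.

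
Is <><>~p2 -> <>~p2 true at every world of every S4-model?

Tableau for the negation ~(<><>~p2 -> <>~p2):
1. ~(<><>~p2 -> <>~p2), w0
2. <><>~p2, w0
3. ~<>~p2, w0
4. p2, w0
5. <>~p2, w1
6. p2, w1
7. ~p2, w2
8. p2, w2
Accessibility: w0Rw0, w0Rw1, w0Rw2, w1Rw1, w1Rw2, w2Rw2
Branch closes: p2 and ~p2 both at w2.
All branches of the negation close; one closing branch shown above.

Valid in S4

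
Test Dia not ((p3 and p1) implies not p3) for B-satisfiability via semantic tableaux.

Satisfiable (open branch found)

1. Dia not ((p3 and p1) implies not p3), w0
2. not ((p3 and p1) implies not p3), w1
3. p3 and p1, w1
4. p3, w1
5. p1, w1
Accessibility: w0Rw0, w0Rw1, w1Rw0, w1Rw1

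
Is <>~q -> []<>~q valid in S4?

Tableau for the negation ~(<>~q -> []<>~q):
1. ~(<>~q -> []<>~q), u
2. <>~q, u
3. ~[]<>~q, u
4. ~q, v
5. ~<>~q, w
6. q, w
Accessibility: uRu, uRv, uRw, vRv, wRw
The negation has an open branch (countermodel exists).

Invalid (countermodel exists)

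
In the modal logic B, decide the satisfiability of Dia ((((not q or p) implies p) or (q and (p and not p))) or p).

Yes, satisfiable

1. Dia ((((not q or p) implies p) or (q and (p and not p))) or p), 0
2. (((not q or p) implies p) or (q and (p and not p))) or p, 1
3. p, 1
Accessibility: 0R0, 0R1, 1R0, 1R1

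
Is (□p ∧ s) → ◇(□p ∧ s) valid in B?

Tableau for the negation ¬((□p ∧ s) → ◇(□p ∧ s)):
1. ¬((□p ∧ s) → ◇(□p ∧ s)), w0
2. □p ∧ s, w0
3. ¬◇(□p ∧ s), w0
4. □p, w0
5. s, w0
6. ¬(□p ∧ s), w0
7. p, w0
8. ¬□p, w0
9. ¬p, w1
10. ¬(□p ∧ s), w1
11. p, w1
Accessibility: w0Rw0, w0Rw1, w1Rw0, w1Rw1
Branch closes: p and ¬p both at w1.
All branches of the negation close; one closing branch shown above.

Valid in B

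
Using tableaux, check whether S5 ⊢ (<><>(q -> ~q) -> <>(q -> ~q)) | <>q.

Tableau for the negation ~((<><>(q -> ~q) -> <>(q -> ~q)) | <>q):
1. ~((<><>(q -> ~q) -> <>(q -> ~q)) | <>q), w0
2. ~(<><>(q -> ~q) -> <>(q -> ~q)), w0
3. ~<>q, w0
4. <><>(q -> ~q), w0
5. ~<>(q -> ~q), w0
6. ~q, w0
7. ~(q -> ~q), w0
8. q, w0
Accessibility: w0Rw0
Branch closes: q and ~q both at w0.
Every branch of the negation's tableau closes; the branch above is one of them.

Valid in S5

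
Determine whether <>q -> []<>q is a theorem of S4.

No, not valid

Tableau for the negation ~(<>q -> []<>q):
1. ~(<>q -> []<>q), w0
2. <>q, w0   [~->-rule on 1]
3. ~[]<>q, w0   [~->-rule on 1]
4. q, w1   [<>-rule on 2: fresh world w1, w0Rw1]
5. ~<>q, w2   [~[]-rule on 3: fresh world w2, w0Rw2]
6. ~q, w2   [~<>-rule on 5 via w2Rw2]
Accessibility: w0Rw0, w0Rw1, w0Rw2, w1Rw1, w2Rw2
The negation has an open branch (countermodel exists).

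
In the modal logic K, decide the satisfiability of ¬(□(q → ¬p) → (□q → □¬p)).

1. ¬(□(q → ¬p) → (□q → □¬p)), u
2. □(q → ¬p), u   [¬→-rule on 1]
3. ¬(□q → □¬p), u   [¬→-rule on 1]
4. □q, u   [¬→-rule on 3]
5. ¬□¬p, u   [¬→-rule on 3]
6. p, v   [¬□-rule on 5: fresh world v, uRv]
7. q → ¬p, v   [□-rule on 2 via uRv]
8. q, v   [□-rule on 4 via uRv]
9. ¬p, v   [→-rule on 7 (branches; this branch)]
Accessibility: uRv
Branch closes: p and ¬p both at v.
Every branch closes; the branch above is one of them.

Unsatisfiable (every branch closes)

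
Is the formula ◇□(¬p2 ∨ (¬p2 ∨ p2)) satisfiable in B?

Satisfiable

1. ◇□(¬p2 ∨ (¬p2 ∨ p2)), 0
2. □(¬p2 ∨ (¬p2 ∨ p2)), 1   [◇-rule on 1: fresh world 1, 0R1]
3. ¬p2 ∨ (¬p2 ∨ p2), 0   [□-rule on 2 via 1R0]
4. ¬p2 ∨ (¬p2 ∨ p2), 1   [□-rule on 2 via 1R1]
5. ¬p2 ∨ p2, 0   [∨-rule on 3 (branches; this branch)]
6. ¬p2 ∨ p2, 1   [∨-rule on 4 (branches; this branch)]
7. p2, 0   [∨-rule on 5 (branches; this branch)]
8. p2, 1   [∨-rule on 6 (branches; this branch)]
Accessibility: 0R0, 0R1, 1R0, 1R1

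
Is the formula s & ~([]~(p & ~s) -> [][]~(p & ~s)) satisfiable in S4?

Unsatisfiable

1. s & ~([]~(p & ~s) -> [][]~(p & ~s)), 0
2. s, 0   [&-rule on 1]
3. ~([]~(p & ~s) -> [][]~(p & ~s)), 0   [&-rule on 1]
4. []~(p & ~s), 0   [~->-rule on 3]
5. ~[][]~(p & ~s), 0   [~->-rule on 3]
6. ~(p & ~s), 0   [[]-rule on 4 via 0R0]
7. ~[]~(p & ~s), 1   [~[]-rule on 5: fresh world 1, 0R1]
8. ~(p & ~s), 1   [[]-rule on 4 via 0R1]
9. s, 1   [~&-rule on 8 (branches; this branch)]
10. p & ~s, 2   [~[]-rule on 7: fresh world 2, 1R2]
11. p, 2   [&-rule on 10]
12. ~s, 2   [&-rule on 10]
13. ~(p & ~s), 2   [[]-rule on 4 via 0R2]
14. s, 2   [~&-rule on 13 (branches; this branch)]
Accessibility: 0R0, 0R1, 0R2, 1R1, 1R2, 2R2
Branch closes: s and ~s both at 2.
All branches of the tableau close; one closing branch shown above.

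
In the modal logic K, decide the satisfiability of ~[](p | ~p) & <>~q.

Unsatisfiable (every branch closes)

1. ~[](p | ~p) & <>~q, w0
2. ~[](p | ~p), w0   [&-rule on 1]
3. <>~q, w0   [&-rule on 1]
4. ~(p | ~p), w1   [~[]-rule on 2: fresh world w1, w0Rw1]
5. ~p, w1   [~|-rule on 4]
6. p, w1   [~|-rule on 4]
Accessibility: w0Rw1
Branch closes: p and ~p both at w1.
Every branch closes; the branch above is one of them.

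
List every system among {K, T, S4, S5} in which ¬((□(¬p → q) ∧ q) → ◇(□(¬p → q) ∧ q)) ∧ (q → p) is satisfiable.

K-tableau for the formula:
1. ¬((□(¬p → q) ∧ q) → ◇(□(¬p → q) ∧ q)) ∧ (q → p), 0
2. ¬((□(¬p → q) ∧ q) → ◇(□(¬p → q) ∧ q)), 0
3. q → p, 0
4. □(¬p → q) ∧ q, 0
5. ¬◇(□(¬p → q) ∧ q), 0
6. □(¬p → q), 0
7. q, 0
8. p, 0
Complete open branch: satisfiable in K.
T-tableau for the formula:
1. ¬((□(¬p → q) ∧ q) → ◇(□(¬p → q) ∧ q)) ∧ (q → p), 0
2. ¬((□(¬p → q) ∧ q) → ◇(□(¬p → q) ∧ q)), 0
3. q → p, 0
4. □(¬p → q) ∧ q, 0
5. ¬◇(□(¬p → q) ∧ q), 0
6. □(¬p → q), 0
7. q, 0
8. ¬(□(¬p → q) ∧ q), 0
9. ¬p → q, 0
10. p, 0
11. ¬□(¬p → q), 0
12. ¬(¬p → q), 1
13. ¬p, 1
14. ¬q, 1
15. ¬(□(¬p → q) ∧ q), 1
16. ¬p → q, 1
17. q, 1
Accessibility: 0R0, 0R1, 1R1
Branch closes: q and ¬q both at 1.
Every branch closes (one shown): unsatisfiable in T, hence also in S4, S5 (every S4/S5-frame is a T-frame).

K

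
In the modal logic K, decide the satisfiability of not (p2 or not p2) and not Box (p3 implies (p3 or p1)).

1. not (p2 or not p2) and not Box (p3 implies (p3 or p1)), 0
2. not (p2 or not p2), 0
3. not Box (p3 implies (p3 or p1)), 0
4. not p2, 0
5. p2, 0
Branch closes: p2 and not p2 both at 0.
Every branch closes; the branch above is one of them.

Unsatisfiable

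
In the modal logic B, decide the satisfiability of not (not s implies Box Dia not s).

Unsatisfiable (every branch closes)

1. not (not s implies Box Dia not s), w0
2. not s, w0   [neg-implies-rule on 1]
3. not Box Dia not s, w0   [neg-implies-rule on 1]
4. not Dia not s, w1   [neg-Box-rule on 3: fresh world w1, w0Rw1]
5. s, w0   [neg-Dia-rule on 4 via w1Rw0]
Accessibility: w0Rw0, w0Rw1, w1Rw0, w1Rw1
Branch closes: s and not s both at w0.
All branches of the tableau close; one closing branch shown above.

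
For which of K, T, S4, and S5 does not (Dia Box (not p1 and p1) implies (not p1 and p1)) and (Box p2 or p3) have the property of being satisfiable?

K

T-tableau for the formula:
1. not (Dia Box (not p1 and p1) implies (not p1 and p1)) and (Box p2 or p3), w0
2. not (Dia Box (not p1 and p1) implies (not p1 and p1)), w0
3. Box p2 or p3, w0
4. Dia Box (not p1 and p1), w0
5. not (not p1 and p1), w0
6. Box p2, w0
7. p2, w0
8. not p1, w0
9. Box (not p1 and p1), w1
10. p2, w1
11. not p1 and p1, w1
12. not p1, w1
13. p1, w1
Accessibility: w0Rw0, w0Rw1, w1Rw1
Branch closes: p1 and not p1 both at w1.
Every branch closes (one shown): unsatisfiable in T, hence also in S4, S5 (every S4/S5-frame is a T-frame).
K-tableau for the formula:
1. not (Dia Box (not p1 and p1) implies (not p1 and p1)) and (Box p2 or p3), w0
2. not (Dia Box (not p1 and p1) implies (not p1 and p1)), w0
3. Box p2 or p3, w0
4. Dia Box (not p1 and p1), w0
5. not (not p1 and p1), w0
6. p3, w0
7. not p1, w0
8. Box (not p1 and p1), w1
Accessibility: w0Rw1
Complete open branch: satisfiable in K.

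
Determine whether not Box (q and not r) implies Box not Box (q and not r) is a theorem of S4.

No, not valid

Tableau for the negation not (not Box (q and not r) implies Box not Box (q and not r)):
1. not (not Box (q and not r) implies Box not Box (q and not r)), 0
2. not Box (q and not r), 0
3. not Box not Box (q and not r), 0
4. not (q and not r), 1
5. r, 1
6. Box (q and not r), 2
7. q and not r, 2
8. q, 2
9. not r, 2
Accessibility: 0R0, 0R1, 0R2, 1R1, 2R2
The negation has an open branch (countermodel exists).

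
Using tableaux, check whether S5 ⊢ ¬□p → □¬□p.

Tableau for the negation ¬(¬□p → □¬□p):
1. ¬(¬□p → □¬□p), w0
2. ¬□p, w0
3. ¬□¬□p, w0
4. ¬p, w1
5. □p, w2
6. p, w0
7. p, w1
Accessibility: w0Rw0, w0Rw1, w0Rw2, w1Rw0, w1Rw1, w1Rw2, w2Rw0, w2Rw1, w2Rw2
Branch closes: p and ¬p both at w1.
All branches of the negation close; one closing branch shown above.

Yes, valid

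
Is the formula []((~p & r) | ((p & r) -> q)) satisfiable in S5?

Satisfiable (open branch found)

1. []((~p & r) | ((p & r) -> q)), 0
2. (~p & r) | ((p & r) -> q), 0   [[]-rule on 1 via 0R0]
3. (p & r) -> q, 0   [|-rule on 2 (branches; this branch)]
4. q, 0   [->-rule on 3 (branches; this branch)]
Accessibility: 0R0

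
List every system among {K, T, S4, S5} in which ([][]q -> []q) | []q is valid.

T, S4, S5

T-tableau for the negation ~(([][]q -> []q) | []q):
1. ~(([][]q -> []q) | []q), 0
2. ~([][]q -> []q), 0   [~|-rule on 1]
3. ~[]q, 0   [~|-rule on 1]
4. [][]q, 0   [~->-rule on 2]
5. []q, 0   [[]-rule on 4 via 0R0]
6. q, 0   [[]-rule on 5 via 0R0]
7. ~q, 1   [~[]-rule on 3: fresh world 1, 0R1]
8. []q, 1   [[]-rule on 4 via 0R1]
9. q, 1   [[]-rule on 5 via 0R1]
Accessibility: 0R0, 0R1, 1R1
Branch closes: q and ~q both at 1.
Every branch closes (one shown): valid in T, hence also in S4, S5 (every theorem of T is a theorem of S4 and S5).
K-tableau for the negation ~(([][]q -> []q) | []q):
1. ~(([][]q -> []q) | []q), 0
2. ~([][]q -> []q), 0   [~|-rule on 1]
3. ~[]q, 0   [~|-rule on 1]
4. [][]q, 0   [~->-rule on 2]
5. ~q, 1   [~[]-rule on 3: fresh world 1, 0R1]
6. []q, 1   [[]-rule on 4 via 0R1]
Accessibility: 0R1
Complete open branch: countermodel on a K-frame, so not valid in K.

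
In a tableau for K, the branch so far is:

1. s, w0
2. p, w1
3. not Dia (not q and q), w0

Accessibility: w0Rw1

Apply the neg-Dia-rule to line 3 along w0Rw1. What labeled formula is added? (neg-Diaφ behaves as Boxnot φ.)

neg-Diaφ behaves as Boxnot φ: propagate the negated body to each accessible world.

not (not q and q), w1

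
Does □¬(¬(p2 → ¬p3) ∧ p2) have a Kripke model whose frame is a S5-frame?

1. □¬(¬(p2 → ¬p3) ∧ p2), 0
2. ¬(¬(p2 → ¬p3) ∧ p2), 0
3. ¬p2, 0
Accessibility: 0R0

Yes, satisfiable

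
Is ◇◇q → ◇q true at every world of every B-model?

Tableau for the negation ¬(◇◇q → ◇q):
1. ¬(◇◇q → ◇q), u
2. ◇◇q, u
3. ¬◇q, u
4. ¬q, u
5. ◇q, v
6. ¬q, v
7. q, w
Accessibility: uRu, uRv, vRu, vRv, vRw, wRv, wRw
The negation has an open branch (countermodel exists).

Invalid (countermodel exists)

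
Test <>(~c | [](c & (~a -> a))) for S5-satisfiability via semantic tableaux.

1. <>(~c | [](c & (~a -> a))), w0
2. ~c | [](c & (~a -> a)), w1
3. [](c & (~a -> a)), w1
4. c & (~a -> a), w0
5. c, w0
6. ~a -> a, w0
7. c & (~a -> a), w1
8. c, w1
9. ~a -> a, w1
10. a, w0
11. a, w1
Accessibility: w0Rw0, w0Rw1, w1Rw0, w1Rw1

Satisfiable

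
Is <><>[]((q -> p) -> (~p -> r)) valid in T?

Not valid

Tableau for the negation ~<><>[]((q -> p) -> (~p -> r)):
1. ~<><>[]((q -> p) -> (~p -> r)), w0
2. ~<>[]((q -> p) -> (~p -> r)), w0   [~<>-rule on 1 via w0Rw0]
3. ~[]((q -> p) -> (~p -> r)), w0   [~<>-rule on 2 via w0Rw0]
4. ~((q -> p) -> (~p -> r)), w1   [~[]-rule on 3: fresh world w1, w0Rw1]
5. q -> p, w1   [~->-rule on 4]
6. ~(~p -> r), w1   [~->-rule on 4]
7. ~p, w1   [~->-rule on 6]
8. ~r, w1   [~->-rule on 6]
9. ~<>[]((q -> p) -> (~p -> r)), w1   [~<>-rule on 1 via w0Rw1]
10. ~[]((q -> p) -> (~p -> r)), w1   [~<>-rule on 2 via w0Rw1]
11. ~q, w1   [->-rule on 5 (branches; this branch)]
12. ~((q -> p) -> (~p -> r)), w2   [~[]-rule on 10: fresh world w2, w1Rw2]
13. q -> p, w2   [~->-rule on 12]
14. ~(~p -> r), w2   [~->-rule on 12]
15. ~p, w2   [~->-rule on 14]
16. ~r, w2   [~->-rule on 14]
17. ~[]((q -> p) -> (~p -> r)), w2   [~<>-rule on 9 via w1Rw2]
18. ~q, w2   [->-rule on 13 (branches; this branch)]
19. ~((q -> p) -> (~p -> r)), w3   [~[]-rule on 17: fresh world w3, w2Rw3]
20. q -> p, w3   [~->-rule on 19]
21. ~(~p -> r), w3   [~->-rule on 19]
22. ~p, w3   [~->-rule on 21]
23. ~r, w3   [~->-rule on 21]
24. ~q, w3   [->-rule on 20 (branches; this branch)]
Accessibility: w0Rw0, w0Rw1, w1Rw1, w1Rw2, w2Rw2, w2Rw3, w3Rw3
The negation has an open branch (countermodel exists).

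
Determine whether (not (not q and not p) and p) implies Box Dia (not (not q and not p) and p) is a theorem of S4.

Invalid (countermodel exists)

Tableau for the negation not ((not (not q and not p) and p) implies Box Dia (not (not q and not p) and p)):
1. not ((not (not q and not p) and p) implies Box Dia (not (not q and not p) and p)), 0
2. not (not q and not p) and p, 0   [neg-implies-rule on 1]
3. not Box Dia (not (not q and not p) and p), 0   [neg-implies-rule on 1]
4. not (not q and not p), 0   [and-rule on 2]
5. p, 0   [and-rule on 2]
6. not Dia (not (not q and not p) and p), 1   [neg-Box-rule on 3: fresh world 1, 0R1]
7. not (not (not q and not p) and p), 1   [neg-Dia-rule on 6 via 1R1]
8. not p, 1   [neg-and-rule on 7 (branches; this branch)]
Accessibility: 0R0, 0R1, 1R1
The negation has an open branch (countermodel exists).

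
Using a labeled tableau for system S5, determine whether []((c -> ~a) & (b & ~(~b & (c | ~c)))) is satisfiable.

Satisfiable

1. []((c -> ~a) & (b & ~(~b & (c | ~c)))), u
2. (c -> ~a) & (b & ~(~b & (c | ~c))), u   [[]-rule on 1 via uRu]
3. c -> ~a, u   [&-rule on 2]
4. b & ~(~b & (c | ~c)), u   [&-rule on 2]
5. b, u   [&-rule on 4]
6. ~(~b & (c | ~c)), u   [&-rule on 4]
7. ~a, u   [->-rule on 3 (branches; this branch)]
Accessibility: uRu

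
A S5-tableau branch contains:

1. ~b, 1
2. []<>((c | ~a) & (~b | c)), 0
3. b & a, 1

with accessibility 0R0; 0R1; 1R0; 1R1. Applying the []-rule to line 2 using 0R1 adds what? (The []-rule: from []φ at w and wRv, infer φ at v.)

<>((c | ~a) & (~b | c)), 1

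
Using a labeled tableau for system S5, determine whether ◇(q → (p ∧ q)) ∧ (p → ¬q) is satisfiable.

1. ◇(q → (p ∧ q)) ∧ (p → ¬q), 0
2. ◇(q → (p ∧ q)), 0
3. p → ¬q, 0
4. ¬q, 0
5. q → (p ∧ q), 1
6. p ∧ q, 1
7. p, 1
8. q, 1
Accessibility: 0R0, 0R1, 1R0, 1R1

Satisfiable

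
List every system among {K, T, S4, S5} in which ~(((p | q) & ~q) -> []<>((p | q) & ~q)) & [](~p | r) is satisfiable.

K, T, S4

S4-tableau for the formula:
1. ~(((p | q) & ~q) -> []<>((p | q) & ~q)) & [](~p | r), u
2. ~(((p | q) & ~q) -> []<>((p | q) & ~q)), u
3. [](~p | r), u
4. (p | q) & ~q, u
5. ~[]<>((p | q) & ~q), u
6. p | q, u
7. ~q, u
8. ~p | r, u
9. p, u
10. r, u
11. ~<>((p | q) & ~q), v
12. ~p | r, v
13. ~((p | q) & ~q), v
14. r, v
15. q, v
Accessibility: uRu, uRv, vRv
Complete open branch: satisfiable in S4, hence also in K, T (this S4-model is also a K-model and a T-model).
S5-tableau for the formula:
1. ~(((p | q) & ~q) -> []<>((p | q) & ~q)) & [](~p | r), u
2. ~(((p | q) & ~q) -> []<>((p | q) & ~q)), u
3. [](~p | r), u
4. (p | q) & ~q, u
5. ~[]<>((p | q) & ~q), u
6. p | q, u
7. ~q, u
8. ~p | r, u
9. p, u
10. r, u
11. ~<>((p | q) & ~q), v
12. ~p | r, v
13. ~((p | q) & ~q), u
14. ~((p | q) & ~q), v
15. r, v
16. ~(p | q), u
17. ~p, u
Accessibility: uRu, uRv, vRu, vRv
Branch closes: p and ~p both at u.
Every branch closes (one shown): unsatisfiable in S5.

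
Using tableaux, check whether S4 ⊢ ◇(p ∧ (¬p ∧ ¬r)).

Tableau for the negation ¬◇(p ∧ (¬p ∧ ¬r)):
1. ¬◇(p ∧ (¬p ∧ ¬r)), u
2. ¬(p ∧ (¬p ∧ ¬r)), u   [¬◇-rule on 1 via uRu]
3. ¬(¬p ∧ ¬r), u   [¬∧-rule on 2 (branches; this branch)]
4. r, u   [¬∧-rule on 3 (branches; this branch)]
Accessibility: uRu
The negation has an open branch (countermodel exists).

Not valid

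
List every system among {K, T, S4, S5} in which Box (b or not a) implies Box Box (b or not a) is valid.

S4, S5

S4-tableau for the negation not (Box (b or not a) implies Box Box (b or not a)):
1. not (Box (b or not a) implies Box Box (b or not a)), w0
2. Box (b or not a), w0
3. not Box Box (b or not a), w0
4. b or not a, w0
5. not a, w0
6. not Box (b or not a), w1
7. b or not a, w1
8. not a, w1
9. not (b or not a), w2
10. not b, w2
11. a, w2
12. b or not a, w2
13. not a, w2
Accessibility: w0Rw0, w0Rw1, w0Rw2, w1Rw1, w1Rw2, w2Rw2
Branch closes: a and not a both at w2.
Every branch closes (one shown): valid in S4, hence also in S5 (every theorem of S4 is a theorem of S5).
T-tableau for the negation not (Box (b or not a) implies Box Box (b or not a)):
1. not (Box (b or not a) implies Box Box (b or not a)), w0
2. Box (b or not a), w0
3. not Box Box (b or not a), w0
4. b or not a, w0
5. not a, w0
6. not Box (b or not a), w1
7. b or not a, w1
8. not a, w1
9. not (b or not a), w2
10. not b, w2
11. a, w2
Accessibility: w0Rw0, w0Rw1, w1Rw1, w1Rw2, w2Rw2
Complete open branch: countermodel on a T-frame, so not valid in T, nor in K (the same frame is also a K-frame).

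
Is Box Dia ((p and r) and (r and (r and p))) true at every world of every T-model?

Invalid (countermodel exists)

Tableau for the negation not Box Dia ((p and r) and (r and (r and p))):
1. not Box Dia ((p and r) and (r and (r and p))), u
2. not Dia ((p and r) and (r and (r and p))), v   [neg-Box-rule on 1: fresh world v, uRv]
3. not ((p and r) and (r and (r and p))), v   [neg-Dia-rule on 2 via vRv]
4. not (r and (r and p)), v   [neg-and-rule on 3 (branches; this branch)]
5. not (r and p), v   [neg-and-rule on 4 (branches; this branch)]
6. not p, v   [neg-and-rule on 5 (branches; this branch)]
Accessibility: uRu, uRv, vRv
The negation has an open branch (countermodel exists).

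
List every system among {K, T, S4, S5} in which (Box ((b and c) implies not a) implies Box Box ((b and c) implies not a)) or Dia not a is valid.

S4, S5

S4-tableau for the negation not ((Box ((b and c) implies not a) implies Box Box ((b and c) implies not a)) or Dia not a):
1. not ((Box ((b and c) implies not a) implies Box Box ((b and c) implies not a)) or Dia not a), 0
2. not (Box ((b and c) implies not a) implies Box Box ((b and c) implies not a)), 0
3. not Dia not a, 0
4. Box ((b and c) implies not a), 0
5. not Box Box ((b and c) implies not a), 0
6. a, 0
7. (b and c) implies not a, 0
8. not (b and c), 0
9. not c, 0
10. not Box ((b and c) implies not a), 1
11. a, 1
12. (b and c) implies not a, 1
13. not (b and c), 1
14. not c, 1
15. not ((b and c) implies not a), 2
16. b and c, 2
17. a, 2
18. b, 2
19. c, 2
20. (b and c) implies not a, 2
21. not (b and c), 2
22. not c, 2
Accessibility: 0R0, 0R1, 0R2, 1R1, 1R2, 2R2
Branch closes: c and not c both at 2.
Every branch closes (one shown): valid in S4, hence also in S5 (every theorem of S4 is a theorem of S5).
T-tableau for the negation not ((Box ((b and c) implies not a) implies Box Box ((b and c) implies not a)) or Dia not a):
1. not ((Box ((b and c) implies not a) implies Box Box ((b and c) implies not a)) or Dia not a), 0
2. not (Box ((b and c) implies not a) implies Box Box ((b and c) implies not a)), 0
3. not Dia not a, 0
4. Box ((b and c) implies not a), 0
5. not Box Box ((b and c) implies not a), 0
6. a, 0
7. (b and c) implies not a, 0
8. not (b and c), 0
9. not c, 0
10. not Box ((b and c) implies not a), 1
11. a, 1
12. (b and c) implies not a, 1
13. not (b and c), 1
14. not c, 1
15. not ((b and c) implies not a), 2
16. b and c, 2
17. a, 2
18. b, 2
19. c, 2
Accessibility: 0R0, 0R1, 1R1, 1R2, 2R2
Complete open branch: countermodel on a T-frame, so not valid in T, nor in K (the same frame is also a K-frame).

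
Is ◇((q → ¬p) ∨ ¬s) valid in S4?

Tableau for the negation ¬◇((q → ¬p) ∨ ¬s):
1. ¬◇((q → ¬p) ∨ ¬s), w0
2. ¬((q → ¬p) ∨ ¬s), w0
3. ¬(q → ¬p), w0
4. s, w0
5. q, w0
6. p, w0
Accessibility: w0Rw0
The negation has an open branch (countermodel exists).

Invalid (countermodel exists)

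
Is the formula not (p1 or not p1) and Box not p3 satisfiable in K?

1. not (p1 or not p1) and Box not p3, u
2. not (p1 or not p1), u
3. Box not p3, u
4. not p1, u
5. p1, u
Branch closes: p1 and not p1 both at u.
All branches of the tableau close; one closing branch shown above.

Unsatisfiable (every branch closes)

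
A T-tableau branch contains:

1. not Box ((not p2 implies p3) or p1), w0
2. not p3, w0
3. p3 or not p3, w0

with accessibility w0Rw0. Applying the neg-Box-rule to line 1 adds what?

a fresh world w1 with w0Rw1, and not ((not p2 implies p3) or p1) at w1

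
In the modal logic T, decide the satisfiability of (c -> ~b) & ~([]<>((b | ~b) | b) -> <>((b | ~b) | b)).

Unsatisfiable

1. (c -> ~b) & ~([]<>((b | ~b) | b) -> <>((b | ~b) | b)), 0
2. c -> ~b, 0   [&-rule on 1]
3. ~([]<>((b | ~b) | b) -> <>((b | ~b) | b)), 0   [&-rule on 1]
4. []<>((b | ~b) | b), 0   [~->-rule on 3]
5. ~<>((b | ~b) | b), 0   [~->-rule on 3]
6. <>((b | ~b) | b), 0   [[]-rule on 4 via 0R0]
7. ~((b | ~b) | b), 0   [~<>-rule on 5 via 0R0]
8. ~(b | ~b), 0   [~|-rule on 7]
9. ~b, 0   [~|-rule on 7]
10. b, 0   [~|-rule on 8]
Accessibility: 0R0
Branch closes: b and ~b both at 0.
(One branch shown.) All branches close.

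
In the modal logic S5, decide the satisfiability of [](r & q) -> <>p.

1. [](r & q) -> <>p, w0
2. <>p, w0
3. p, w1
Accessibility: w0Rw0, w0Rw1, w1Rw0, w1Rw1

Yes, satisfiable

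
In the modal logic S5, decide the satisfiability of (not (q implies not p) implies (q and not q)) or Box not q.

Yes, satisfiable

1. (not (q implies not p) implies (q and not q)) or Box not q, 0
2. Box not q, 0   [or-rule on 1 (branches; this branch)]
3. not q, 0   [Box-rule on 2 via 0R0]
Accessibility: 0R0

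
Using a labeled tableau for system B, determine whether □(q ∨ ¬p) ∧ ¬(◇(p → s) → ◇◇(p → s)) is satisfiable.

1. □(q ∨ ¬p) ∧ ¬(◇(p → s) → ◇◇(p → s)), 0
2. □(q ∨ ¬p), 0
3. ¬(◇(p → s) → ◇◇(p → s)), 0
4. ◇(p → s), 0
5. ¬◇◇(p → s), 0
6. q ∨ ¬p, 0
7. ¬◇(p → s), 0
8. ¬(p → s), 0
9. p, 0
10. ¬s, 0
11. q, 0
12. p → s, 1
13. q ∨ ¬p, 1
14. ¬◇(p → s), 1
15. ¬(p → s), 1
16. p, 1
17. ¬s, 1
18. s, 1
Accessibility: 0R0, 0R1, 1R0, 1R1
Branch closes: s and ¬s both at 1.
All branches of the tableau close; one closing branch shown above.

Unsatisfiable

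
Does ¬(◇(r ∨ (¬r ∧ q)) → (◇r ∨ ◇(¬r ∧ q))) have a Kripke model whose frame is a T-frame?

1. ¬(◇(r ∨ (¬r ∧ q)) → (◇r ∨ ◇(¬r ∧ q))), u
2. ◇(r ∨ (¬r ∧ q)), u   [¬→-rule on 1]
3. ¬(◇r ∨ ◇(¬r ∧ q)), u   [¬→-rule on 1]
4. ¬◇r, u   [¬∨-rule on 3]
5. ¬◇(¬r ∧ q), u   [¬∨-rule on 3]
6. ¬r, u   [¬◇-rule on 4 via uRu]
7. ¬(¬r ∧ q), u   [¬◇-rule on 5 via uRu]
8. ¬q, u   [¬∧-rule on 7 (branches; this branch)]
9. r ∨ (¬r ∧ q), v   [◇-rule on 2: fresh world v, uRv]
10. ¬r, v   [¬◇-rule on 4 via uRv]
11. ¬(¬r ∧ q), v   [¬◇-rule on 5 via uRv]
12. ¬r ∧ q, v   [∨-rule on 9 (branches; this branch)]
13. q, v   [∧-rule on 12]
14. ¬q, v   [¬∧-rule on 11 (branches; this branch)]
Accessibility: uRu, uRv, vRv
Branch closes: q and ¬q both at v.
Every branch closes; the branch above is one of them.

Unsatisfiable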